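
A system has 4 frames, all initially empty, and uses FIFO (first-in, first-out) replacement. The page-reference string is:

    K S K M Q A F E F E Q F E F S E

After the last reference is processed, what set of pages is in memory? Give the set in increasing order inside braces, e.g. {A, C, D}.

K: miss, frames [K]
S: miss, frames [K, S]
K: hit
M: miss, frames [K, S, M]
Q: miss, frames [K, S, M, Q]
A: miss, evict K, frames [S, M, Q, A]
F: miss, evict S, frames [M, Q, A, F]
E: miss, evict M, frames [Q, A, F, E]
F: hit
E: hit
Q: hit
F: hit
E: hit
F: hit
S: miss, evict Q, frames [A, F, E, S]
E: hit

{A, E, F, S}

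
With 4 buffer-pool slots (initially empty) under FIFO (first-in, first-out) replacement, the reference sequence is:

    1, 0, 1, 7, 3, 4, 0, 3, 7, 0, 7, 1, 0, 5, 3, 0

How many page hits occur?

1: fault, frames [1]
0: fault, frames [1, 0]
1: hit
7: fault, frames [1, 0, 7]
3: fault, frames [1, 0, 7, 3]
4: fault, evict 1, frames [0, 7, 3, 4]
0: hit
3: hit
7: hit
0: hit
7: hit
1: fault, evict 0, frames [7, 3, 4, 1]
0: fault, evict 7, frames [3, 4, 1, 0]
5: fault, evict 3, frames [4, 1, 0, 5]
3: fault, evict 4, frames [1, 0, 5, 3]
0: hit
Hits: 7.

7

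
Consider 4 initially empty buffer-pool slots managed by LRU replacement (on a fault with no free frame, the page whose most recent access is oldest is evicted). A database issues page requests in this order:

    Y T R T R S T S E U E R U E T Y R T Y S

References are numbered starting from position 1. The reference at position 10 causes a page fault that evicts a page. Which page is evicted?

pos 1: Y: miss, frames (Y)
pos 2: T: miss, frames (Y T)
pos 3: R: miss, frames (Y T R)
pos 4: T: hit
pos 5: R: hit
pos 6: S: miss, frames (Y T R S)
pos 7: T: hit
pos 8: S: hit
pos 9: E: miss, evict Y, frames (R T S E)
pos 10: U: miss, evict R, frames (T S E U)
At position 10, page R is evicted.

R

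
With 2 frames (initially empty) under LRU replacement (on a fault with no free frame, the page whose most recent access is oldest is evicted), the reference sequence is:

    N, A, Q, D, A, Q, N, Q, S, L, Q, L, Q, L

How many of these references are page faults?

10

N → miss, frames (N)
A → miss, frames (N A)
Q → miss, evict N, frames (A Q)
D → miss, evict A, frames (Q D)
A → miss, evict Q, frames (D A)
Q → miss, evict D, frames (A Q)
N → miss, evict A, frames (Q N)
Q → hit
S → miss, evict N, frames (Q S)
L → miss, evict Q, frames (S L)
Q → miss, evict S, frames (L Q)
L → hit
Q → hit
L → hit
Page faults: 10.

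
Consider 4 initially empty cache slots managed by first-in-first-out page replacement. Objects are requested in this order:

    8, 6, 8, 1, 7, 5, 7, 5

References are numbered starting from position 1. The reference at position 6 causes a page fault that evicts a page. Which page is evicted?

8

pos 1: 8: fault, frames [8]
pos 2: 6: fault, frames [8, 6]
pos 3: 8: hit
pos 4: 1: fault, frames [8, 6, 1]
pos 5: 7: fault, frames [8, 6, 1, 7]
pos 6: 5: fault, evict 8, frames [6, 1, 7, 5]
At position 6, page 8 is evicted.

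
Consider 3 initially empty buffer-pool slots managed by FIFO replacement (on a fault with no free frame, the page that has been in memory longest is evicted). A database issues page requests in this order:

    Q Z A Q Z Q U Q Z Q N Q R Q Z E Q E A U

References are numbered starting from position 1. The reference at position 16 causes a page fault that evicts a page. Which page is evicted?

R

pos 1: Q → fault, frames {Q}
pos 2: Z → fault, frames {Q,Z}
pos 3: A → fault, frames {Q,Z,A}
pos 4: Q → hit
pos 5: Z → hit
pos 6: Q → hit
pos 7: U → fault, evict Q, frames {Z,A,U}
pos 8: Q → fault, evict Z, frames {A,U,Q}
pos 9: Z → fault, evict A, frames {U,Q,Z}
pos 10: Q → hit
pos 11: N → fault, evict U, frames {Q,Z,N}
pos 12: Q → hit
pos 13: R → fault, evict Q, frames {Z,N,R}
pos 14: Q → fault, evict Z, frames {N,R,Q}
pos 15: Z → fault, evict N, frames {R,Q,Z}
pos 16: E → fault, evict R, frames {Q,Z,E}
At position 16, page R is evicted.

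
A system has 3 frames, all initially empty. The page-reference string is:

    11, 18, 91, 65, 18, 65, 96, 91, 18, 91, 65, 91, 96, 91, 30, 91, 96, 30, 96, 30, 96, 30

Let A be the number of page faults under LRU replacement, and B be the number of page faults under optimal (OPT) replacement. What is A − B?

3

Under LRU: F F F F . . F F F . F . F . F . . . . . . . → 10 faults.
Under OPT: F F F F . . F . . . F . . . F . . . . . . . → 7 faults.
A − B = 10 − 7 = 3.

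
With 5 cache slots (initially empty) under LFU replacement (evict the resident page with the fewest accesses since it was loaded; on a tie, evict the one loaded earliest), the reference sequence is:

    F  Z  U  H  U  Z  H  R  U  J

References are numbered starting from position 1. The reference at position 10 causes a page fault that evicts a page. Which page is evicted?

pos 1: F -> miss, frames (F)
pos 2: Z -> miss, frames (F Z)
pos 3: U -> miss, frames (F Z U)
pos 4: H -> miss, frames (F Z U H)
pos 5: U -> hit
pos 6: Z -> hit
pos 7: H -> hit
pos 8: R -> miss, frames (F Z U H R)
pos 9: U -> hit
pos 10: J -> miss, evict F, frames (Z U H R J)
At position 10, page F is evicted.

F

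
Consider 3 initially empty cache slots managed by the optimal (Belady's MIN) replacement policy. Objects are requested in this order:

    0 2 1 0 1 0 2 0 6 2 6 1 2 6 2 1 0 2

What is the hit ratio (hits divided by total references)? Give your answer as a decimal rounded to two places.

0.72

0: miss, frames {0}
2: miss, frames {0,2}
1: miss, frames {0,2,1}
0: hit
1: hit
0: hit
2: hit
0: hit
6: miss, evict 0, frames {2,1,6}
2: hit
6: hit
1: hit
2: hit
6: hit
2: hit
1: hit
0: miss, evict 6, frames {2,1,0}
2: hit
Hits: 13 of 18 references → 13/18 = 0.7222.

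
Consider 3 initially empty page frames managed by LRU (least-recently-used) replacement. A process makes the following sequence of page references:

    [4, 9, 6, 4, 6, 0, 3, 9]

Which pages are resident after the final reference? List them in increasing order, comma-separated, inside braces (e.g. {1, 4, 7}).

4: miss, frames (4)
9: miss, frames (4 9)
6: miss, frames (4 9 6)
4: hit
6: hit
0: miss, evict 9, frames (4 6 0)
3: miss, evict 4, frames (6 0 3)
9: miss, evict 6, frames (0 3 9)

{0, 3, 9}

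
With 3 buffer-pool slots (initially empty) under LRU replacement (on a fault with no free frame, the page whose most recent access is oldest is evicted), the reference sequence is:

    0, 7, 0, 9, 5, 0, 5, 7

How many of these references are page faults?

5

0: fault, frames [0]
7: fault, frames [0, 7]
0: hit
9: fault, frames [7, 0, 9]
5: fault, evict 7, frames [0, 9, 5]
0: hit
5: hit
7: fault, evict 9, frames [0, 5, 7]
Page faults: 5.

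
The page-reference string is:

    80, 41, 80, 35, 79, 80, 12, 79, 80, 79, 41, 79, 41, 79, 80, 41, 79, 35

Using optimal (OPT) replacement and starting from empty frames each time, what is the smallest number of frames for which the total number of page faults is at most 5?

5

f=1: 18 faults
f=2: 10 faults
f=3: 7 faults
f=4: 6 faults
f=5: 5 faults
Smallest f with faults ≤ 5 is 5.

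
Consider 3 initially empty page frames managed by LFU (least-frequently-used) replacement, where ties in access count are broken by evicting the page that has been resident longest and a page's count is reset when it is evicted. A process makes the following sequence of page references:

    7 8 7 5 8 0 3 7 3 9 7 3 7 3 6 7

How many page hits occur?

9

7 -> fault, frames {7}
8 -> fault, frames {7,8}
7 -> hit
5 -> fault, frames {7,8,5}
8 -> hit
0 -> fault, evict 5, frames {7,8,0}
3 -> fault, evict 0, frames {7,8,3}
7 -> hit
3 -> hit
9 -> fault, evict 8, frames {7,3,9}
7 -> hit
3 -> hit
7 -> hit
3 -> hit
6 -> fault, evict 9, frames {7,3,6}
7 -> hit
Hits: 9.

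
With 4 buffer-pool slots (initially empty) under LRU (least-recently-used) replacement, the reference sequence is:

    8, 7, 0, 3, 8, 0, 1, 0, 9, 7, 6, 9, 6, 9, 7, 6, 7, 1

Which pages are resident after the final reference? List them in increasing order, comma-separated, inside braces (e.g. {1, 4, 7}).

{1, 6, 7, 9}

8 → fault, frames (8)
7 → fault, frames (8 7)
0 → fault, frames (8 7 0)
3 → fault, frames (8 7 0 3)
8 → hit
0 → hit
1 → fault, evict 7, frames (3 8 0 1)
0 → hit
9 → fault, evict 3, frames (8 1 0 9)
7 → fault, evict 8, frames (1 0 9 7)
6 → fault, evict 1, frames (0 9 7 6)
9 → hit
6 → hit
9 → hit
7 → hit
6 → hit
7 → hit
1 → fault, evict 0, frames (9 6 7 1)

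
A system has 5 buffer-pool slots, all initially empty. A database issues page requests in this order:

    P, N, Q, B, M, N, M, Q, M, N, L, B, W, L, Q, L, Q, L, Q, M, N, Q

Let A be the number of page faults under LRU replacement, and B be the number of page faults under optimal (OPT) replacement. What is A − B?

3

Under LRU: F F F F F . . . . . F . F . F . . . . F F . → 10 faults.
Under OPT: F F F F F . . . . . F . F . . . . . . . . . → 7 faults.
A − B = 10 − 7 = 3.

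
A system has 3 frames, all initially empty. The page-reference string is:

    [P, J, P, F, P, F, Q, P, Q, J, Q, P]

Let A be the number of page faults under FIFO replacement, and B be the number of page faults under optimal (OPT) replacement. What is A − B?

2

Under FIFO: F F . F . . F F . F . . → 6 faults.
Under OPT: F F . F . . F . . . . . → 4 faults.
A − B = 6 − 4 = 2.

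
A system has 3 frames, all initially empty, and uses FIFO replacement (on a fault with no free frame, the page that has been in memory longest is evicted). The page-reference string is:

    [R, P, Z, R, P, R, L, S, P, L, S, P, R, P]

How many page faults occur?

7

R: miss, frames [R]
P: miss, frames [R, P]
Z: miss, frames [R, P, Z]
R: hit
P: hit
R: hit
L: miss, evict R, frames [P, Z, L]
S: miss, evict P, frames [Z, L, S]
P: miss, evict Z, frames [L, S, P]
L: hit
S: hit
P: hit
R: miss, evict L, frames [S, P, R]
P: hit
Page faults: 7.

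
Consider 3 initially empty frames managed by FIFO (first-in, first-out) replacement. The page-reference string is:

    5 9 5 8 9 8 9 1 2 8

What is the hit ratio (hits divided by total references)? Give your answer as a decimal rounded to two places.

5 → fault, frames (5)
9 → fault, frames (5 9)
5 → hit
8 → fault, frames (5 9 8)
9 → hit
8 → hit
9 → hit
1 → fault, evict 5, frames (9 8 1)
2 → fault, evict 9, frames (8 1 2)
8 → hit
Hits: 5 of 10 references → 5/10 = 0.5000.

0.50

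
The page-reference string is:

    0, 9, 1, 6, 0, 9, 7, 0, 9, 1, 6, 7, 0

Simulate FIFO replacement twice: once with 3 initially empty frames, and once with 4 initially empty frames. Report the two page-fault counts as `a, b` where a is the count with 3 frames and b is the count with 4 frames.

3 frames: F F F F F F F . . F F . F → 10 faults.
4 frames: F F F F . . F F F F F F F → 11 faults.
11 > 10: adding a frame increased faults — Belady's anomaly.

10, 11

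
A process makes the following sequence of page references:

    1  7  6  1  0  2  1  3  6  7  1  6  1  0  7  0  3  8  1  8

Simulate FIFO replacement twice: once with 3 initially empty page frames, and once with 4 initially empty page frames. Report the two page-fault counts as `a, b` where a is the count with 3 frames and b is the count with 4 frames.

3 frames: F F F . F F F F F F F . . F . . F F F . → 14 faults.
4 frames: F F F . F F F F F F . . . F . . . F F . → 12 faults.
12 < 14: adding a frame reduced faults, as is typical.

14, 12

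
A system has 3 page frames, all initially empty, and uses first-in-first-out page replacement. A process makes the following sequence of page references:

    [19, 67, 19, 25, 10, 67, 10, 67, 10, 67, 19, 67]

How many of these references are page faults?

19 → fault, frames [19]
67 → fault, frames [19, 67]
19 → hit
25 → fault, frames [19, 67, 25]
10 → fault, evict 19, frames [67, 25, 10]
67 → hit
10 → hit
67 → hit
10 → hit
67 → hit
19 → fault, evict 67, frames [25, 10, 19]
67 → fault, evict 25, frames [10, 19, 67]
Page faults: 6.

6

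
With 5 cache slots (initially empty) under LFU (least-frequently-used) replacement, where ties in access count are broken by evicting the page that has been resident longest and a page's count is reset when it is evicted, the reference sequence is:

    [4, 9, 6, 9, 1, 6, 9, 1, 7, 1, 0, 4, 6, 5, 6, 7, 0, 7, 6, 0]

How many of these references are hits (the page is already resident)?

4 -> miss, frames {4}
9 -> miss, frames {4,9}
6 -> miss, frames {4,9,6}
9 -> hit
1 -> miss, frames {4,9,6,1}
6 -> hit
9 -> hit
1 -> hit
7 -> miss, frames {4,9,6,1,7}
1 -> hit
0 -> miss, evict 4, frames {9,6,1,7,0}
4 -> miss, evict 7, frames {9,6,1,0,4}
6 -> hit
5 -> miss, evict 0, frames {9,6,1,4,5}
6 -> hit
7 -> miss, evict 4, frames {9,6,1,5,7}
0 -> miss, evict 5, frames {9,6,1,7,0}
7 -> hit
6 -> hit
0 -> hit
Hits: 10.

10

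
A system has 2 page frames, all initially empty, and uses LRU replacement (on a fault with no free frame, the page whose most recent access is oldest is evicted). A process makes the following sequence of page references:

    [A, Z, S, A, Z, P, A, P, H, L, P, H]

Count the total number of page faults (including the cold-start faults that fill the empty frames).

11

A → miss, frames (A)
Z → miss, frames (A Z)
S → miss, evict A, frames (Z S)
A → miss, evict Z, frames (S A)
Z → miss, evict S, frames (A Z)
P → miss, evict A, frames (Z P)
A → miss, evict Z, frames (P A)
P → hit
H → miss, evict A, frames (P H)
L → miss, evict P, frames (H L)
P → miss, evict H, frames (L P)
H → miss, evict L, frames (P H)
Page faults: 11.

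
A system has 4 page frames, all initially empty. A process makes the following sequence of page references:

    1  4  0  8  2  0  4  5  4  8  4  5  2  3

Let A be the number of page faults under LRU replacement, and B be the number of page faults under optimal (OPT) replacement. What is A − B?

2

Under LRU: F F F F F . . F . F . . F F → 9 faults.
Under OPT: F F F F F . . F . . . . . F → 7 faults.
A − B = 9 − 7 = 2.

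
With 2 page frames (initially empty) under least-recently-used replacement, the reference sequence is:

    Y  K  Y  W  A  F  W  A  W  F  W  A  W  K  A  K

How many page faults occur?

Y -> miss, frames [Y]
K -> miss, frames [Y, K]
Y -> hit
W -> miss, evict K, frames [Y, W]
A -> miss, evict Y, frames [W, A]
F -> miss, evict W, frames [A, F]
W -> miss, evict A, frames [F, W]
A -> miss, evict F, frames [W, A]
W -> hit
F -> miss, evict A, frames [W, F]
W -> hit
A -> miss, evict F, frames [W, A]
W -> hit
K -> miss, evict A, frames [W, K]
A -> miss, evict W, frames [K, A]
K -> hit
Page faults: 11.

11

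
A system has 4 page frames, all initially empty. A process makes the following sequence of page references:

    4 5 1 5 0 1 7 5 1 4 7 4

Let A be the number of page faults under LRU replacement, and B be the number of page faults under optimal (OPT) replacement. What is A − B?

Under LRU: F F F . F . F . . F . . → 6 faults.
Under OPT: F F F . F . F . . . . . → 5 faults.
A − B = 6 − 5 = 1.

1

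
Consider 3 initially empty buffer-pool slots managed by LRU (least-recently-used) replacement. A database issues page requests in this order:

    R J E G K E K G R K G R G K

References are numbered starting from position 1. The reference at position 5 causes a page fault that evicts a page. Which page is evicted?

pos 1: R -> miss, frames {R}
pos 2: J -> miss, frames {R,J}
pos 3: E -> miss, frames {R,J,E}
pos 4: G -> miss, evict R, frames {J,E,G}
pos 5: K -> miss, evict J, frames {E,G,K}
At position 5, page J is evicted.

J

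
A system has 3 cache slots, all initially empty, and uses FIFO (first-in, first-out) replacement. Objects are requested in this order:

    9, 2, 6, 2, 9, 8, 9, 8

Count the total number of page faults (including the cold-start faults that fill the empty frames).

5

9: fault, frames {9}
2: fault, frames {9,2}
6: fault, frames {9,2,6}
2: hit
9: hit
8: fault, evict 9, frames {2,6,8}
9: fault, evict 2, frames {6,8,9}
8: hit
Page faults: 5.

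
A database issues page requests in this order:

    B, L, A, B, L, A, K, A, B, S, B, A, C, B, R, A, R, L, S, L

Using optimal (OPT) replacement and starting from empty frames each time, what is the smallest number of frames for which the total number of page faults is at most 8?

4

f=1: 20 faults
f=2: 13 faults
f=3: 9 faults
f=4: 8 faults
f=5: 7 faults
f=6: 7 faults
f=7: 7 faults
Smallest f with faults ≤ 8 is 4.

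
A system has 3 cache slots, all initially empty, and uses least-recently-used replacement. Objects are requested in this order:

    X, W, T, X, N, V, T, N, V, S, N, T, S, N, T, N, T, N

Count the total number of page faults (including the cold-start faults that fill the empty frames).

X → miss, frames {X}
W → miss, frames {X,W}
T → miss, frames {X,W,T}
X → hit
N → miss, evict W, frames {T,X,N}
V → miss, evict T, frames {X,N,V}
T → miss, evict X, frames {N,V,T}
N → hit
V → hit
S → miss, evict T, frames {N,V,S}
N → hit
T → miss, evict V, frames {S,N,T}
S → hit
N → hit
T → hit
N → hit
T → hit
N → hit
Page faults: 8.

8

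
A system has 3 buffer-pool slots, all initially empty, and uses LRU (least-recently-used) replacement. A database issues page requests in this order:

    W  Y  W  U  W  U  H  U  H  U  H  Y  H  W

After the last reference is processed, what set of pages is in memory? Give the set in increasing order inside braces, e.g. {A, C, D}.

{H, W, Y}

W: fault, frames {W}
Y: fault, frames {W,Y}
W: hit
U: fault, frames {Y,W,U}
W: hit
U: hit
H: fault, evict Y, frames {W,U,H}
U: hit
H: hit
U: hit
H: hit
Y: fault, evict W, frames {U,H,Y}
H: hit
W: fault, evict U, frames {Y,H,W}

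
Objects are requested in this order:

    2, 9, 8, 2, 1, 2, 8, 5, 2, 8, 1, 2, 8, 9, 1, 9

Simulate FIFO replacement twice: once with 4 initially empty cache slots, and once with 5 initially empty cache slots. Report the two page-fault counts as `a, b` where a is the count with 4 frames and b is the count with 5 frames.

4 frames: F F F . F . . F F . . . . F . . → 7 faults.
5 frames: F F F . F . . F . . . . . . . . → 5 faults.
5 < 7: adding a frame reduced faults, as is typical.

7, 5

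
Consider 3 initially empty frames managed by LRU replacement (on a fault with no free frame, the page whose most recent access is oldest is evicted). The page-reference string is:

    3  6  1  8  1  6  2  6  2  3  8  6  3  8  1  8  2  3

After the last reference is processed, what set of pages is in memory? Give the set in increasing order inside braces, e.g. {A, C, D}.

{2, 3, 8}

3 → fault, frames [3]
6 → fault, frames [3, 6]
1 → fault, frames [3, 6, 1]
8 → fault, evict 3, frames [6, 1, 8]
1 → hit
6 → hit
2 → fault, evict 8, frames [1, 6, 2]
6 → hit
2 → hit
3 → fault, evict 1, frames [6, 2, 3]
8 → fault, evict 6, frames [2, 3, 8]
6 → fault, evict 2, frames [3, 8, 6]
3 → hit
8 → hit
1 → fault, evict 6, frames [3, 8, 1]
8 → hit
2 → fault, evict 3, frames [1, 8, 2]
3 → fault, evict 1, frames [8, 2, 3]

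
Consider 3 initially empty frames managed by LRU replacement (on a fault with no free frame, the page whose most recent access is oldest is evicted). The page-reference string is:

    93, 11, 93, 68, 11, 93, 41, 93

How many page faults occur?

4

93 -> miss, frames (93)
11 -> miss, frames (93 11)
93 -> hit
68 -> miss, frames (11 93 68)
11 -> hit
93 -> hit
41 -> miss, evict 68, frames (11 93 41)
93 -> hit
Page faults: 4.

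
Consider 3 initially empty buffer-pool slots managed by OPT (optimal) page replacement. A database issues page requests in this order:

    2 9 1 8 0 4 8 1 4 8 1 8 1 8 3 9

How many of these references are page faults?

8

2 -> miss, frames [2]
9 -> miss, frames [2, 9]
1 -> miss, frames [2, 9, 1]
8 -> miss, evict 2, frames [9, 1, 8]
0 -> miss, evict 9, frames [1, 8, 0]
4 -> miss, evict 0, frames [1, 8, 4]
8 -> hit
1 -> hit
4 -> hit
8 -> hit
1 -> hit
8 -> hit
1 -> hit
8 -> hit
3 -> miss, evict 4, frames [1, 8, 3]
9 -> miss, evict 3, frames [1, 8, 9]
Page faults: 8.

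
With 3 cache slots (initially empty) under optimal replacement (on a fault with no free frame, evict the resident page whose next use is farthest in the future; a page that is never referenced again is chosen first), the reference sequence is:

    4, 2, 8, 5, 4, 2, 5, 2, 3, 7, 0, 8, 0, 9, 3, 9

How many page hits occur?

4 -> miss, frames [4]
2 -> miss, frames [4, 2]
8 -> miss, frames [4, 2, 8]
5 -> miss, evict 8, frames [4, 2, 5]
4 -> hit
2 -> hit
5 -> hit
2 -> hit
3 -> miss, evict 5, frames [4, 2, 3]
7 -> miss, evict 2, frames [4, 3, 7]
0 -> miss, evict 7, frames [4, 3, 0]
8 -> miss, evict 4, frames [3, 0, 8]
0 -> hit
9 -> miss, evict 8, frames [3, 0, 9]
3 -> hit
9 -> hit
Hits: 7.

7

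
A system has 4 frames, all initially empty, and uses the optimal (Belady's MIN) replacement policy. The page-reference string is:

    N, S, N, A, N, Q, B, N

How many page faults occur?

N → miss, frames (N)
S → miss, frames (N S)
N → hit
A → miss, frames (N S A)
N → hit
Q → miss, frames (N S A Q)
B → miss, evict Q, frames (N S A B)
N → hit
Page faults: 5.

5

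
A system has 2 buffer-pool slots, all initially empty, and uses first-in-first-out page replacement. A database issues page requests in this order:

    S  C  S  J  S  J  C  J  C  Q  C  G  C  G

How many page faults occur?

S → fault, frames {S}
C → fault, frames {S,C}
S → hit
J → fault, evict S, frames {C,J}
S → fault, evict C, frames {J,S}
J → hit
C → fault, evict J, frames {S,C}
J → fault, evict S, frames {C,J}
C → hit
Q → fault, evict C, frames {J,Q}
C → fault, evict J, frames {Q,C}
G → fault, evict Q, frames {C,G}
C → hit
G → hit
Page faults: 9.

9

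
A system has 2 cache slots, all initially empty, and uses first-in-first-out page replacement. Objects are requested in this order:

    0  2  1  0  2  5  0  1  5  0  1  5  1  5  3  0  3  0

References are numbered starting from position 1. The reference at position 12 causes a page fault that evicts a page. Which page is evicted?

pos 1: 0 -> miss, frames [0]
pos 2: 2 -> miss, frames [0, 2]
pos 3: 1 -> miss, evict 0, frames [2, 1]
pos 4: 0 -> miss, evict 2, frames [1, 0]
pos 5: 2 -> miss, evict 1, frames [0, 2]
pos 6: 5 -> miss, evict 0, frames [2, 5]
pos 7: 0 -> miss, evict 2, frames [5, 0]
pos 8: 1 -> miss, evict 5, frames [0, 1]
pos 9: 5 -> miss, evict 0, frames [1, 5]
pos 10: 0 -> miss, evict 1, frames [5, 0]
pos 11: 1 -> miss, evict 5, frames [0, 1]
pos 12: 5 -> miss, evict 0, frames [1, 5]
At position 12, page 0 is evicted.

0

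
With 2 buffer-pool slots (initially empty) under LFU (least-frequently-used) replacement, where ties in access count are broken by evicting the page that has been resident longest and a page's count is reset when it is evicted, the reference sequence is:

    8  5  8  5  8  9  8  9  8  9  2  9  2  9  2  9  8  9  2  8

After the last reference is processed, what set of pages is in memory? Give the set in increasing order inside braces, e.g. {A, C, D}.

8 → miss, frames [8]
5 → miss, frames [8, 5]
8 → hit
5 → hit
8 → hit
9 → miss, evict 5, frames [8, 9]
8 → hit
9 → hit
8 → hit
9 → hit
2 → miss, evict 9, frames [8, 2]
9 → miss, evict 2, frames [8, 9]
2 → miss, evict 9, frames [8, 2]
9 → miss, evict 2, frames [8, 9]
2 → miss, evict 9, frames [8, 2]
9 → miss, evict 2, frames [8, 9]
8 → hit
9 → hit
2 → miss, evict 9, frames [8, 2]
8 → hit

{2, 8}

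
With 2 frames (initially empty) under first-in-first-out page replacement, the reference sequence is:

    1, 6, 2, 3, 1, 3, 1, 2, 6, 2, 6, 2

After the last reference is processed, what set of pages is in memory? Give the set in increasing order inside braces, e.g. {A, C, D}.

1 → miss, frames [1]
6 → miss, frames [1, 6]
2 → miss, evict 1, frames [6, 2]
3 → miss, evict 6, frames [2, 3]
1 → miss, evict 2, frames [3, 1]
3 → hit
1 → hit
2 → miss, evict 3, frames [1, 2]
6 → miss, evict 1, frames [2, 6]
2 → hit
6 → hit
2 → hit

{2, 6}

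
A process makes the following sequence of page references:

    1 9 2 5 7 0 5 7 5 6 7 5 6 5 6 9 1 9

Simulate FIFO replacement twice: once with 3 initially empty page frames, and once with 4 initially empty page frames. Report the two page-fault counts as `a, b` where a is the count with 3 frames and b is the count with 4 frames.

10, 9

3 frames: F F F F F F . . . F . F . . . F F . → 10 faults.
4 frames: F F F F F F . . . F . . . . . F F . → 9 faults.
9 < 10: adding a frame reduced faults, as is typical.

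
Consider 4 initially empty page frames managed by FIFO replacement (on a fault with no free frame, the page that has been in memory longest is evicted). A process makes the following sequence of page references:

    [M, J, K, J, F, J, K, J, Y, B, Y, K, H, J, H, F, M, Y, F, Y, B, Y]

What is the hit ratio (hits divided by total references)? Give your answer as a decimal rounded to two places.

M -> fault, frames {M}
J -> fault, frames {M,J}
K -> fault, frames {M,J,K}
J -> hit
F -> fault, frames {M,J,K,F}
J -> hit
K -> hit
J -> hit
Y -> fault, evict M, frames {J,K,F,Y}
B -> fault, evict J, frames {K,F,Y,B}
Y -> hit
K -> hit
H -> fault, evict K, frames {F,Y,B,H}
J -> fault, evict F, frames {Y,B,H,J}
H -> hit
F -> fault, evict Y, frames {B,H,J,F}
M -> fault, evict B, frames {H,J,F,M}
Y -> fault, evict H, frames {J,F,M,Y}
F -> hit
Y -> hit
B -> fault, evict J, frames {F,M,Y,B}
Y -> hit
Hits: 10 of 22 references → 10/22 = 0.4545.

0.45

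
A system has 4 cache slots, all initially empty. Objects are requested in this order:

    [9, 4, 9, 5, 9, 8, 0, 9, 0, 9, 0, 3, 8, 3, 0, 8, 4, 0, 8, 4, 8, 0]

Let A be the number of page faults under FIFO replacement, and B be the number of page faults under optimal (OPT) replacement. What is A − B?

4

Under FIFO: F F . F . F F F . . . F . . . . F . F . . F → 10 faults.
Under OPT: F F . F . F F . . . . F . . . . . . . . . . → 6 faults.
A − B = 10 − 6 = 4.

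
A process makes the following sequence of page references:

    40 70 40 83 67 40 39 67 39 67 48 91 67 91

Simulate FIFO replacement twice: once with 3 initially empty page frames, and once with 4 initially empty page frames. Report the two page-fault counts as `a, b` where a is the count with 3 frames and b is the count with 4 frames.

9, 7

3 frames: F F . F F F F . . . F F F . → 9 faults.
4 frames: F F . F F . F . . . F F . . → 7 faults.
7 < 9: adding a frame reduced faults, as is typical.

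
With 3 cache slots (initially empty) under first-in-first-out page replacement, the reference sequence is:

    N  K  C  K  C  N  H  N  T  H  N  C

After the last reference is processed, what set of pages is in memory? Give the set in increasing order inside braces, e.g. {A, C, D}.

{C, N, T}

N → miss, frames {N}
K → miss, frames {N,K}
C → miss, frames {N,K,C}
K → hit
C → hit
N → hit
H → miss, evict N, frames {K,C,H}
N → miss, evict K, frames {C,H,N}
T → miss, evict C, frames {H,N,T}
H → hit
N → hit
C → miss, evict H, frames {N,T,C}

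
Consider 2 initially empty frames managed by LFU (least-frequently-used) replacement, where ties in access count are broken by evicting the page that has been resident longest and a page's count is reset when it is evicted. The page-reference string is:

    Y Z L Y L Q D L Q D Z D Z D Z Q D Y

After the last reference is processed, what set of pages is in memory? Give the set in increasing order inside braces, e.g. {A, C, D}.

{L, Y}

Y → fault, frames {Y}
Z → fault, frames {Y,Z}
L → fault, evict Y, frames {Z,L}
Y → fault, evict Z, frames {L,Y}
L → hit
Q → fault, evict Y, frames {L,Q}
D → fault, evict Q, frames {L,D}
L → hit
Q → fault, evict D, frames {L,Q}
D → fault, evict Q, frames {L,D}
Z → fault, evict D, frames {L,Z}
D → fault, evict Z, frames {L,D}
Z → fault, evict D, frames {L,Z}
D → fault, evict Z, frames {L,D}
Z → fault, evict D, frames {L,Z}
Q → fault, evict Z, frames {L,Q}
D → fault, evict Q, frames {L,D}
Y → fault, evict D, frames {L,Y}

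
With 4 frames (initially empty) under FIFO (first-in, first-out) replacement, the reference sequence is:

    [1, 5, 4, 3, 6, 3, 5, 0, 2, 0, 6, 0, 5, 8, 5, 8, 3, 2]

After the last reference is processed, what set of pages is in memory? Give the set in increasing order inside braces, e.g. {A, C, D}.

1 → miss, frames (1)
5 → miss, frames (1 5)
4 → miss, frames (1 5 4)
3 → miss, frames (1 5 4 3)
6 → miss, evict 1, frames (5 4 3 6)
3 → hit
5 → hit
0 → miss, evict 5, frames (4 3 6 0)
2 → miss, evict 4, frames (3 6 0 2)
0 → hit
6 → hit
0 → hit
5 → miss, evict 3, frames (6 0 2 5)
8 → miss, evict 6, frames (0 2 5 8)
5 → hit
8 → hit
3 → miss, evict 0, frames (2 5 8 3)
2 → hit

{2, 3, 5, 8}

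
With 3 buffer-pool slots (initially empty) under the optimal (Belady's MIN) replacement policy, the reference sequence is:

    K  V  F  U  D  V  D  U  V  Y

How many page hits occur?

4

K → miss, frames (K)
V → miss, frames (K V)
F → miss, frames (K V F)
U → miss, evict F, frames (K V U)
D → miss, evict K, frames (V U D)
V → hit
D → hit
U → hit
V → hit
Y → miss, evict D, frames (V U Y)
Hits: 4.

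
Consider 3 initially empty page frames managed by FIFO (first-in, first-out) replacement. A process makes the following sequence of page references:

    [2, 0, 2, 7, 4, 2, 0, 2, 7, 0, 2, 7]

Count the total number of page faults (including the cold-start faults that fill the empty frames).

7

2: fault, frames [2]
0: fault, frames [2, 0]
2: hit
7: fault, frames [2, 0, 7]
4: fault, evict 2, frames [0, 7, 4]
2: fault, evict 0, frames [7, 4, 2]
0: fault, evict 7, frames [4, 2, 0]
2: hit
7: fault, evict 4, frames [2, 0, 7]
0: hit
2: hit
7: hit
Page faults: 7.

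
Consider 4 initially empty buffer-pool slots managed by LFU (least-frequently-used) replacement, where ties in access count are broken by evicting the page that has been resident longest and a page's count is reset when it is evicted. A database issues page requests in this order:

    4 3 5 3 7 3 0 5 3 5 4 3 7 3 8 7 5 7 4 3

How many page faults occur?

4 -> fault, frames (4)
3 -> fault, frames (4 3)
5 -> fault, frames (4 3 5)
3 -> hit
7 -> fault, frames (4 3 5 7)
3 -> hit
0 -> fault, evict 4, frames (3 5 7 0)
5 -> hit
3 -> hit
5 -> hit
4 -> fault, evict 7, frames (3 5 0 4)
3 -> hit
7 -> fault, evict 0, frames (3 5 4 7)
3 -> hit
8 -> fault, evict 4, frames (3 5 7 8)
7 -> hit
5 -> hit
7 -> hit
4 -> fault, evict 8, frames (3 5 7 4)
3 -> hit
Page faults: 9.

9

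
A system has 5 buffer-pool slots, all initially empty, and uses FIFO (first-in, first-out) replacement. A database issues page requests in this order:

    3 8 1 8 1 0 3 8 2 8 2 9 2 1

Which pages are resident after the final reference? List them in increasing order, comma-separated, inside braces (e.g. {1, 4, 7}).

3 -> miss, frames [3]
8 -> miss, frames [3, 8]
1 -> miss, frames [3, 8, 1]
8 -> hit
1 -> hit
0 -> miss, frames [3, 8, 1, 0]
3 -> hit
8 -> hit
2 -> miss, frames [3, 8, 1, 0, 2]
8 -> hit
2 -> hit
9 -> miss, evict 3, frames [8, 1, 0, 2, 9]
2 -> hit
1 -> hit

{0, 1, 2, 8, 9}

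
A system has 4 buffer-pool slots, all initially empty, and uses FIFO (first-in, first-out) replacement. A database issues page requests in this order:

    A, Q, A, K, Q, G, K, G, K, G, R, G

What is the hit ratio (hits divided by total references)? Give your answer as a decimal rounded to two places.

A → miss, frames [A]
Q → miss, frames [A, Q]
A → hit
K → miss, frames [A, Q, K]
Q → hit
G → miss, frames [A, Q, K, G]
K → hit
G → hit
K → hit
G → hit
R → miss, evict A, frames [Q, K, G, R]
G → hit
Hits: 7 of 12 references → 7/12 = 0.5833.

0.58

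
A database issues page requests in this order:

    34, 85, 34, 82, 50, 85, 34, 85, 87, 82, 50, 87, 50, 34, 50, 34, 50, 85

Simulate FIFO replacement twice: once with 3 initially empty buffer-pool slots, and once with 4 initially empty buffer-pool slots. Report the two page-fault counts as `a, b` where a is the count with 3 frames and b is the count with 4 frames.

11, 7

3 frames: F F . F F . F F F F F . . F . . . F → 11 faults.
4 frames: F F . F F . . . F . . . . F . . . F → 7 faults.
7 < 11: adding a frame reduced faults, as is typical.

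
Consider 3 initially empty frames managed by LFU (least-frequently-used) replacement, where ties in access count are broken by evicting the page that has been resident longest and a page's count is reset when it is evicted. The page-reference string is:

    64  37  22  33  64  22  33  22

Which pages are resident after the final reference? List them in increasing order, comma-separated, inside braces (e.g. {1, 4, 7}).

64 -> miss, frames {64}
37 -> miss, frames {64,37}
22 -> miss, frames {64,37,22}
33 -> miss, evict 64, frames {37,22,33}
64 -> miss, evict 37, frames {22,33,64}
22 -> hit
33 -> hit
22 -> hit

{22, 33, 64}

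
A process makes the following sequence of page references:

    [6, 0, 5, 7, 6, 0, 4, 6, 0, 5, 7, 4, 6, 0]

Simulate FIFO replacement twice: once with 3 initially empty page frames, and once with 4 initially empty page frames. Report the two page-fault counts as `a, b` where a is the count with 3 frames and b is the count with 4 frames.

11, 12

3 frames: F F F F F F F . . F F . F F → 11 faults.
4 frames: F F F F . . F F F F F F F F → 12 faults.
12 > 11: adding a frame increased faults — Belady's anomaly.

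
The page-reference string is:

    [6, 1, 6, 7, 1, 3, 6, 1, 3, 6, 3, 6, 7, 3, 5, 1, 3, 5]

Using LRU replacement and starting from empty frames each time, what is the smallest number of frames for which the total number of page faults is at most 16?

f=1: 18 faults
f=2: 15 faults
f=3: 8 faults
f=4: 6 faults
f=5: 5 faults
Smallest f with faults ≤ 16 is 2.

2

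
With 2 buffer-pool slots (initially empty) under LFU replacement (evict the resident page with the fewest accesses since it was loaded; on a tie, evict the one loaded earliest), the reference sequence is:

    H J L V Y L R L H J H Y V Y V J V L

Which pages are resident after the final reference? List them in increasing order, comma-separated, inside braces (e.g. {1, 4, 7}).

H -> miss, frames (H)
J -> miss, frames (H J)
L -> miss, evict H, frames (J L)
V -> miss, evict J, frames (L V)
Y -> miss, evict L, frames (V Y)
L -> miss, evict V, frames (Y L)
R -> miss, evict Y, frames (L R)
L -> hit
H -> miss, evict R, frames (L H)
J -> miss, evict H, frames (L J)
H -> miss, evict J, frames (L H)
Y -> miss, evict H, frames (L Y)
V -> miss, evict Y, frames (L V)
Y -> miss, evict V, frames (L Y)
V -> miss, evict Y, frames (L V)
J -> miss, evict V, frames (L J)
V -> miss, evict J, frames (L V)
L -> hit

{L, V}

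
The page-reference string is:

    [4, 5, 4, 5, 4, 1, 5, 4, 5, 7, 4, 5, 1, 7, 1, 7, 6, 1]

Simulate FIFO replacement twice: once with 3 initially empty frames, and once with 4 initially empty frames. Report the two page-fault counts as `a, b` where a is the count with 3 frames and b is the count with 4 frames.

9, 5

3 frames: F F . . . F . . . F F F F F . . F . → 9 faults.
4 frames: F F . . . F . . . F . . . . . . F . → 5 faults.
5 < 9: adding a frame reduced faults, as is typical.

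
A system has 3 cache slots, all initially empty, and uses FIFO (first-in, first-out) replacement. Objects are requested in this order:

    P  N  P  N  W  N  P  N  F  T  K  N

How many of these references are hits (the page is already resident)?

P -> miss, frames [P]
N -> miss, frames [P, N]
P -> hit
N -> hit
W -> miss, frames [P, N, W]
N -> hit
P -> hit
N -> hit
F -> miss, evict P, frames [N, W, F]
T -> miss, evict N, frames [W, F, T]
K -> miss, evict W, frames [F, T, K]
N -> miss, evict F, frames [T, K, N]
Hits: 5.

5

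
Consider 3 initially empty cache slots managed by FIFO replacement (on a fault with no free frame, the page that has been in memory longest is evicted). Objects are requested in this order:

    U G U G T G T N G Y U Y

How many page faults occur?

U -> miss, frames {U}
G -> miss, frames {U,G}
U -> hit
G -> hit
T -> miss, frames {U,G,T}
G -> hit
T -> hit
N -> miss, evict U, frames {G,T,N}
G -> hit
Y -> miss, evict G, frames {T,N,Y}
U -> miss, evict T, frames {N,Y,U}
Y -> hit
Page faults: 6.

6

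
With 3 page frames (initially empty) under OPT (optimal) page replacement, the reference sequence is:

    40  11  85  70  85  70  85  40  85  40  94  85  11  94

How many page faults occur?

6

40: fault, frames (40)
11: fault, frames (40 11)
85: fault, frames (40 11 85)
70: fault, evict 11, frames (40 85 70)
85: hit
70: hit
85: hit
40: hit
85: hit
40: hit
94: fault, evict 70, frames (40 85 94)
85: hit
11: fault, evict 85, frames (40 94 11)
94: hit
Page faults: 6.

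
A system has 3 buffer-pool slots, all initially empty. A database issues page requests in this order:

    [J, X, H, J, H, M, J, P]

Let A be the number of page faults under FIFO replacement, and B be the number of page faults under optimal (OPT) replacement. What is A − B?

1

Under FIFO: F F F . . F F F → 6 faults.
Under OPT: F F F . . F . F → 5 faults.
A − B = 6 − 5 = 1.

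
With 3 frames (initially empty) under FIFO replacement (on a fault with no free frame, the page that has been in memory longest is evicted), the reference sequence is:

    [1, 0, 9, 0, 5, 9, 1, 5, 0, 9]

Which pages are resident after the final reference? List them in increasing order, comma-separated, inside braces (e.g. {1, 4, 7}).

1: miss, frames [1]
0: miss, frames [1, 0]
9: miss, frames [1, 0, 9]
0: hit
5: miss, evict 1, frames [0, 9, 5]
9: hit
1: miss, evict 0, frames [9, 5, 1]
5: hit
0: miss, evict 9, frames [5, 1, 0]
9: miss, evict 5, frames [1, 0, 9]

{0, 1, 9}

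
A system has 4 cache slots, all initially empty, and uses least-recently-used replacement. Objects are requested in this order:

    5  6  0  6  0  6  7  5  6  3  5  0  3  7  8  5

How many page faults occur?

5 → miss, frames {5}
6 → miss, frames {5,6}
0 → miss, frames {5,6,0}
6 → hit
0 → hit
6 → hit
7 → miss, frames {5,0,6,7}
5 → hit
6 → hit
3 → miss, evict 0, frames {7,5,6,3}
5 → hit
0 → miss, evict 7, frames {6,3,5,0}
3 → hit
7 → miss, evict 6, frames {5,0,3,7}
8 → miss, evict 5, frames {0,3,7,8}
5 → miss, evict 0, frames {3,7,8,5}
Page faults: 9.

9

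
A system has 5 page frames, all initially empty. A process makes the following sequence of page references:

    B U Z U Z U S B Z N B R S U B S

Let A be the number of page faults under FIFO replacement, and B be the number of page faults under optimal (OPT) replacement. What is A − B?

1

Under FIFO: F F F . . . F . . F . F . . F . → 7 faults.
Under OPT: F F F . . . F . . F . F . . . . → 6 faults.
A − B = 7 − 6 = 1.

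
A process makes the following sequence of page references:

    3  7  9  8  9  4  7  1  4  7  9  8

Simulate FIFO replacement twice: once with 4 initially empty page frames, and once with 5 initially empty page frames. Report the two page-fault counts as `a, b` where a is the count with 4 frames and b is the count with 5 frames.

4 frames: F F F F . F . F . F F F → 9 faults.
5 frames: F F F F . F . F . . . . → 6 faults.
6 < 9: adding a frame reduced faults, as is typical.

9, 6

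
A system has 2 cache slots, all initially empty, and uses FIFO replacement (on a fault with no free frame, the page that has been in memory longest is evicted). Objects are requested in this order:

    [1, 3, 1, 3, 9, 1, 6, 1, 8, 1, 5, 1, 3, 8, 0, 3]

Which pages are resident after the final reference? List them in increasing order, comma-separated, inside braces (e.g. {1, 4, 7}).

1: miss, frames {1}
3: miss, frames {1,3}
1: hit
3: hit
9: miss, evict 1, frames {3,9}
1: miss, evict 3, frames {9,1}
6: miss, evict 9, frames {1,6}
1: hit
8: miss, evict 1, frames {6,8}
1: miss, evict 6, frames {8,1}
5: miss, evict 8, frames {1,5}
1: hit
3: miss, evict 1, frames {5,3}
8: miss, evict 5, frames {3,8}
0: miss, evict 3, frames {8,0}
3: miss, evict 8, frames {0,3}

{0, 3}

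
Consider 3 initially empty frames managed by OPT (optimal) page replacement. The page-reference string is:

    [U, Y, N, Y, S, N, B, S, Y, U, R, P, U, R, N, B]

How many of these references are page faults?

U: fault, frames {U}
Y: fault, frames {U,Y}
N: fault, frames {U,Y,N}
Y: hit
S: fault, evict U, frames {Y,N,S}
N: hit
B: fault, evict N, frames {Y,S,B}
S: hit
Y: hit
U: fault, evict S, frames {Y,B,U}
R: fault, evict Y, frames {B,U,R}
P: fault, evict B, frames {U,R,P}
U: hit
R: hit
N: fault, evict P, frames {U,R,N}
B: fault, evict N, frames {U,R,B}
Page faults: 10.

10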